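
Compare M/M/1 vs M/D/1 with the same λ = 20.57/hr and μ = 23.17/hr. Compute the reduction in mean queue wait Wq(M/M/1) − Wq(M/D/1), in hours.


ρ = 20.57/23.17 = 0.8878
Wq(M/M/1) = ρ/(μ−λ) = 0.8878/2.60 = 0.34146 hr
Wq(M/D/1) = ρ/(2(μ−λ)) = 0.17073 hr
Savings = 0.34146 − 0.17073 = 0.17073 hr

Final: 0.17073 hr


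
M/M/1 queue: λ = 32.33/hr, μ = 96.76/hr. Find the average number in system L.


ρ = λ/μ = 32.33/96.76 = 0.3341
L = ρ/(1−ρ) = 0.3341/(1 − 0.3341) = 0.3341/0.6659 = 0.5018

Final: 0.5018


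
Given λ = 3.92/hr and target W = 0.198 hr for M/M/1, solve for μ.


W = 1/(μ−λ) ⇒ μ − λ = 1/W = 1/0.198 = 5.0505
μ = λ + 1/W = 3.92 + 5.0505 = 8.9705 per hr

Final: 8.9705 /hr


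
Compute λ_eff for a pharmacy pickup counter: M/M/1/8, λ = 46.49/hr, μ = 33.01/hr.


ρ = 1.4084; P_K = (1−ρ)ρ^8/(1−ρ^9) = 0.303896
λ_eff = λ(1 − P_K) = 46.49·(1 − 0.303896) = 46.49·0.696104 = 32.3619 /hr

Final: 32.3619 /hr


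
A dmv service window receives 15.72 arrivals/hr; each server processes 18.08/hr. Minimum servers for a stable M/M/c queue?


Stability requires cμ > λ ⇔ c > λ/μ.
λ/μ = 15.72/18.08 = 0.8695
Minimum integer c = ⌊0.8695⌋ + 1 = 1
Check: 1·18.08 = 18.08 > 15.72, while 0·18.08 = 0.00 ≤ 15.72

Final: 1 servers


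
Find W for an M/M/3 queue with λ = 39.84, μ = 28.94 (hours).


a = 1.3766; ρ = 0.4589; P₀ = 0.242261
Lq = P₀·a^c·ρ/(c!(1−ρ)²) = 0.16509
Wq = Lq/λ = 0.16509/39.84 = 0.004144 hr
W = Wq + 1/μ = 0.004144 + 0.03455 = 0.03870 hr

Final: 0.03870 hr


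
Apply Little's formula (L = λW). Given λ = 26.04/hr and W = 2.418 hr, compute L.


L = λW = 26.04·2.418 = 62.9647

Final: 62.9647


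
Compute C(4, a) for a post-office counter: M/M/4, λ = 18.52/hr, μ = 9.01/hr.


a = λ/μ = 2.0555; ρ = a/4 = 0.5139
P₀ = 0.122767 (from M/M/c formula)
C(c,a) = [a^c/(c!(1−ρ))]·P₀ = [17.85109/(24·0.4861)]·0.122767
= 1.53005·0.122767 = 0.187839

Final: 0.187839


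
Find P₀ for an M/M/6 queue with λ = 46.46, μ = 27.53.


a = λ/μ = 46.46/27.53 = 1.6876; ρ = a/c = 0.2813
Σ_{k=0}^{5} a^k/k! (terms k=0..5) = 1.00000 + 1.68761 + 1.42402 + 0.80106 + 0.33797 + 0.11407 = 5.36474
Tail: a^6/(6!(1−ρ)) = 23.10138/(720·0.7187) = 0.04464
P₀ = 1/(5.36474 + 0.04464) = 1/5.40938 = 0.184864

Final: 0.184864


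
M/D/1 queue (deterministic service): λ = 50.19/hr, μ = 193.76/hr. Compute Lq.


ρ = 50.19/193.76 = 0.2590
M/D/1: Lq = ρ²/(2(1−ρ)) = 0.06710/(2·0.7410) = 0.04528

Final: 0.04528


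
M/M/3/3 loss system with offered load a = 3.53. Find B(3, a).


B(c,a) = (a^c/c!) / Σ_{k=0}^{c} a^k/k!
a^3/3! = 7.331163
Σ terms (k=0..3): 1.00000 + 3.53000 + 6.23045 + 7.33116 = 18.091613
B = 7.331163/18.091613 = 0.405224

Final: 0.405224


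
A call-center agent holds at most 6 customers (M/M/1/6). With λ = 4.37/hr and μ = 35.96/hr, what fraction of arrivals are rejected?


ρ = λ/μ = 4.37/35.96 = 0.1215
P_K = (1−ρ)ρ^K/(1−ρ^(K+1)) = (0.8785·0.000003221)/(1 − 0.0000003914)
= 0.000002829/1.000000 = 0.000002829

Final: 0.000002829


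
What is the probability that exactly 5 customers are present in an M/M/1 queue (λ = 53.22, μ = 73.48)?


ρ = 53.22/73.48 = 0.7243
P_n = (1−ρ)·ρ^n = (1 − 0.7243)·0.7243^5 = 0.2757·0.199310 = 0.054954

Final: 0.054954


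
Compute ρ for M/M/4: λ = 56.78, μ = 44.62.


ρ = λ/(cμ) = 56.78/(4·44.62) = 56.78/178.48 = 0.3181

Final: 0.3181


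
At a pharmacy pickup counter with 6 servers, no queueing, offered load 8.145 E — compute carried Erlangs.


B(6,8.145) = 0.397569 (Erlang-B)
Carried load = a(1 − B) = 8.145·(1 − 0.397569) = 8.145·0.602431 = 4.9068 E

Final: 4.9068 Erlangs


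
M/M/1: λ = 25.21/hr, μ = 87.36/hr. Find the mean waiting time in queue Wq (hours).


ρ = 25.21/87.36 = 0.2886
Wq = ρ/(μ−λ) = 0.2886/(87.36 − 25.21) = 0.2886/62.15 = 0.004643 hr

Final: 0.004643 hr


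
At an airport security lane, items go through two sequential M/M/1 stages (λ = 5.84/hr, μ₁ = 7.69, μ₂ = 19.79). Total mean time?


Each node sees arrival rate λ = 5.84/hr (tandem ⇒ throughput preserved).
W₁ = 1/(μ₁−λ) = 1/(7.69−5.84) = 0.54054 hr
W₂ = 1/(μ₂−λ) = 1/(19.79−5.84) = 0.07168 hr
W_total = W₁ + W₂ = 0.54054 + 0.07168 = 0.61223 hr

Final: 0.61223 hr


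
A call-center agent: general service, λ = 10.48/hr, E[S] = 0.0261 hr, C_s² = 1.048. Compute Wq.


ρ = λ·E[S] = 10.48·0.0261 = 0.2735
E[S²] = E[S]²(1+C_s²) = 0.0261²·(1+1.048) = 0.001395
Wq = λ·E[S²]/(2(1−ρ)) = 10.48·0.001395/(2·0.7265) = 0.01006 hr

Final: 0.01006 hr


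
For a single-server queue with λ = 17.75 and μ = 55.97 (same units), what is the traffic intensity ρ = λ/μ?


ρ = λ/μ = 17.75/55.97 = 0.3171

Final: 0.3171


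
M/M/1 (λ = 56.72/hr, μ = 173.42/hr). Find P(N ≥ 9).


ρ = 56.72/173.42 = 0.3271
P(N ≥ n) = ρ^n = 0.3271^9 = 0.00004283

Final: 0.00004283


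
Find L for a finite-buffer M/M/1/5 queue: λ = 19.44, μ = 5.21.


ρ = 19.44/5.21 = 3.7313
L = ρ[1 − (K+1)ρ^K + Kρ^(K+1)] / [(1−ρ)(1−ρ^(K+1))]
Numerator: 3.7313·(1 − 6·723.257068 + 5·2698.678964) = 34159.372529
Denominator: (-2.7313)·(-2697.678964) = 7368.132755
L = 34159.372529/7368.132755 = 4.6361

Final: 4.6361


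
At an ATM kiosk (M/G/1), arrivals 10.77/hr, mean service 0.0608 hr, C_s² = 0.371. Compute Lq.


ρ = λ·E[S] = 10.77·0.0608 = 0.6548
Lq = ρ²(1+C_s²)/(2(1−ρ)) = 0.4288·(1+0.371)/(2·0.3452)
= 0.4288·1.3710/0.6904 = 0.85152

Final: 0.85152


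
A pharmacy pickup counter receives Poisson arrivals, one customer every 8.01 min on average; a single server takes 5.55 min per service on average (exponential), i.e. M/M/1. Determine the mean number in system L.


λ = 60/8.01 = 7.4906 /hr
μ = 60/5.55 = 10.8108 /hr
ρ = λ/μ = 7.4906/10.8108 = 0.6929
L = ρ/(1−ρ) = 0.6929/0.3071 = 2.2561

Final: 2.2561


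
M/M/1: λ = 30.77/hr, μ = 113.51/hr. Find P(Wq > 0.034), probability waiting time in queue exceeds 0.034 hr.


ρ = 30.77/113.51 = 0.2711
P(Wq > t) = ρ·e^{−(μ−λ)t} = 0.2711·e^{−2.8132}
= 0.2711·0.060015 = 0.016269

Final: 0.016269


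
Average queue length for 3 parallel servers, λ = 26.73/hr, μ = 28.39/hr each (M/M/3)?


a = λ/μ = 0.9415; ρ = a/3 = 0.3138
P₀ = 0.386473
Lq = P₀·a^c·ρ / (c!·(1−ρ)²) = 0.386473·0.83464·0.3138/(6·0.47081)
= 0.03584

Final: 0.03584


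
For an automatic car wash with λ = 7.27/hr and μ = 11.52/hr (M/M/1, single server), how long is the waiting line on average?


ρ = 7.27/11.52 = 0.6311
Lq = ρ²/(1−ρ) = 0.3983/0.3689 = 1.0795

Final: 1.0795


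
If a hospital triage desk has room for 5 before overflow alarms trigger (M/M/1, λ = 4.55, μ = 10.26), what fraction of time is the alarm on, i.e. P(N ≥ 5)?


ρ = 4.55/10.26 = 0.4435
P(N ≥ n) = ρ^n = 0.4435^5 = 0.017152

Final: 0.017152


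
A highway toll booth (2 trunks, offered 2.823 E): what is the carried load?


B(2,2.823) = 0.510353 (Erlang-B)
Carried load = a(1 − B) = 2.823·(1 − 0.510353) = 2.823·0.489647 = 1.3823 E

Final: 1.3823 Erlangs


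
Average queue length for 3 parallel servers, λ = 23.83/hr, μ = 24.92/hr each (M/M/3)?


a = λ/μ = 0.9563; ρ = a/3 = 0.3188
P₀ = 0.380603
Lq = P₀·a^c·ρ / (c!·(1−ρ)²) = 0.380603·0.87444·0.3188/(6·0.46410)
= 0.03810

Final: 0.03810


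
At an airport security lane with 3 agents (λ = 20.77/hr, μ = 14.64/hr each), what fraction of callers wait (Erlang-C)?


a = λ/μ = 1.4187; ρ = a/3 = 0.4729
P₀ = 0.231053 (from M/M/c formula)
C(c,a) = [a^c/(c!(1−ρ))]·P₀ = [2.85553/(6·0.5271)]·0.231053
= 0.90291·0.231053 = 0.208621

Final: 0.208621


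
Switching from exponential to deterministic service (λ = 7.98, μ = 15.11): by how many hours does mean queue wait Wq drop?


ρ = 7.98/15.11 = 0.5281
Wq(M/M/1) = ρ/(μ−λ) = 0.5281/7.13 = 0.07407 hr
Wq(M/D/1) = ρ/(2(μ−λ)) = 0.03704 hr
Savings = 0.07407 − 0.03704 = 0.03704 hr

Final: 0.03704 hr


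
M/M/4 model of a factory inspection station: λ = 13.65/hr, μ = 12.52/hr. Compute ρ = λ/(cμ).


ρ = λ/(cμ) = 13.65/(4·12.52) = 13.65/50.08 = 0.2726

Final: 0.2726


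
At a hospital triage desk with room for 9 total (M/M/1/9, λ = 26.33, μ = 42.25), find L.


ρ = 26.33/42.25 = 0.6232
L = ρ[1 − (K+1)ρ^K + Kρ^(K+1)] / [(1−ρ)(1−ρ^(K+1))]
Numerator: 0.6232·(1 − 10·0.014178 + 9·0.008836) = 0.584396
Denominator: (0.3768)·(0.991164) = 0.373475
L = 0.584396/0.373475 = 1.5647

Final: 1.5647


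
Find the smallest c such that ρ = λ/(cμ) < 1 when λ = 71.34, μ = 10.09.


Stability requires cμ > λ ⇔ c > λ/μ.
λ/μ = 71.34/10.09 = 7.0704
Minimum integer c = ⌊7.0704⌋ + 1 = 8
Check: 8·10.09 = 80.72 > 71.34, while 7·10.09 = 70.63 ≤ 71.34

Final: 8 servers


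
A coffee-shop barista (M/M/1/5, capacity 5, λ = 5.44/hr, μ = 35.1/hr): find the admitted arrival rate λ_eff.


ρ = 0.1550; P_K = (1−ρ)ρ^5/(1−ρ^6) = 0.00007557
λ_eff = λ(1 − P_K) = 5.44·(1 − 0.00007557) = 5.44·0.999924 = 5.4396 /hr

Final: 5.4396 /hr


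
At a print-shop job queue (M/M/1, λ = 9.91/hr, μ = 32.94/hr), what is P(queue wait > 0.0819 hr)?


ρ = 9.91/32.94 = 0.3009
P(Wq > t) = ρ·e^{−(μ−λ)t} = 0.3009·e^{−1.8862}
= 0.3009·0.151653 = 0.045625

Final: 0.045625


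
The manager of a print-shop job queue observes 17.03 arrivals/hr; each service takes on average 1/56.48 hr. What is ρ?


ρ = λ/μ = 17.03/56.48 = 0.3015

Final: 0.3015


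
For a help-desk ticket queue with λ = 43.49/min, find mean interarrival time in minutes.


Mean interarrival time = 1/λ = 1/43.49 minute = 0.02299 minute
In minutes: 0.02299 × 1 = 0.02299 min

Final: 0.02299 min


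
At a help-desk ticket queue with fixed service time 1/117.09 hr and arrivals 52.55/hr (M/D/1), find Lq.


ρ = 52.55/117.09 = 0.4488
M/D/1: Lq = ρ²/(2(1−ρ)) = 0.2014/(2·0.5512) = 0.18271

Final: 0.18271


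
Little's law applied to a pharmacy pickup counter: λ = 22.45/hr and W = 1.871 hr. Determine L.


L = λW = 22.45·1.871 = 42.0039

Final: 42.0039


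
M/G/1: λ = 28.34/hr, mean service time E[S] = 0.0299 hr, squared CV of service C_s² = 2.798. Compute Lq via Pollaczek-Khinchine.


ρ = λ·E[S] = 28.34·0.0299 = 0.8474
Lq = ρ²(1+C_s²)/(2(1−ρ)) = 0.7180·(1+2.798)/(2·0.1526)
= 0.7180·3.7980/0.3053 = 8.93338

Final: 8.93338


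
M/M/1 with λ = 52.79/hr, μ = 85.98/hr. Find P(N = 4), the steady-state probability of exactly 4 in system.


ρ = 52.79/85.98 = 0.6140
P_n = (1−ρ)·ρ^n = (1 − 0.6140)·0.6140^4 = 0.3860·0.142107 = 0.054856

Final: 0.054856


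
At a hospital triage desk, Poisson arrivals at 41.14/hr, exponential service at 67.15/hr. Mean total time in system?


W = 1/(μ−λ) = 1/(67.15 − 41.14) = 1/26.01 = 0.03845 hr

Final: 0.03845 hr


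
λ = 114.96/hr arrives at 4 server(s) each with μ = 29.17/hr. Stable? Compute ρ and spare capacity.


Total capacity cμ = 4·29.17 = 116.68/hr
ρ = λ/(cμ) = 114.96/116.68 = 0.9853
Stable ⇔ ρ < 1: YES
Spare capacity = cμ − λ = 116.68 − 114.96 = 1.72/hr

Final: ρ = 0.9853; stable; margin = 1.72/hr


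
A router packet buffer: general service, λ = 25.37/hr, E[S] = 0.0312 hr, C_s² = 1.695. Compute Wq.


ρ = λ·E[S] = 25.37·0.0312 = 0.7915
E[S²] = E[S]²(1+C_s²) = 0.0312²·(1+1.695) = 0.002623
Wq = λ·E[S²]/(2(1−ρ)) = 25.37·0.002623/(2·0.2085) = 0.15964 hr

Final: 0.15964 hr


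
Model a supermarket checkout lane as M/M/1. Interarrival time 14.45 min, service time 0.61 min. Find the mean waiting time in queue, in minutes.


λ = 60/14.45 = 4.1522 /hr
μ = 60/0.61 = 98.3607 /hr
ρ = λ/μ = 4.1522/98.3607 = 0.04221
Wq = ρ/(μ−λ) = 0.04221/(98.3607−4.1522) = 0.0004481 hr
In minutes: 0.0004481·60 = 0.02689 min

Final: 0.02689 min


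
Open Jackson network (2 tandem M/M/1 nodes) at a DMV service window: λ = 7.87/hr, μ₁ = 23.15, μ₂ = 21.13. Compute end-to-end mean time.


Each node sees arrival rate λ = 7.87/hr (tandem ⇒ throughput preserved).
W₁ = 1/(μ₁−λ) = 1/(23.15−7.87) = 0.06545 hr
W₂ = 1/(μ₂−λ) = 1/(21.13−7.87) = 0.07541 hr
W_total = W₁ + W₂ = 0.06545 + 0.07541 = 0.14086 hr

Final: 0.14086 hr


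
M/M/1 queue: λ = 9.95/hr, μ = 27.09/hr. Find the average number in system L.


ρ = λ/μ = 9.95/27.09 = 0.3673
L = ρ/(1−ρ) = 0.3673/(1 − 0.3673) = 0.3673/0.6327 = 0.5805

Final: 0.5805


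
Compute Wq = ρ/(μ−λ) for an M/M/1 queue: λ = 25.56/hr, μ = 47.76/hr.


ρ = 25.56/47.76 = 0.5352
Wq = ρ/(μ−λ) = 0.5352/(47.76 − 25.56) = 0.5352/22.20 = 0.02411 hr

Final: 0.02411 hr


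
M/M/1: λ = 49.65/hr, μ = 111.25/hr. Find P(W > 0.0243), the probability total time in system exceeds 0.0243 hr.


W ~ Exponential(μ−λ) for M/M/1.
μ − λ = 111.25 − 49.65 = 61.6000
P(W > t) = e^{−(μ−λ)t} = e^{−1.4969} = 0.223827

Final: 0.223827


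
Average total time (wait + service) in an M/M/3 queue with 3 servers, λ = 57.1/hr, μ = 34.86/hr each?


a = 1.6380; ρ = 0.5460; P₀ = 0.178803
Lq = P₀·a^c·ρ/(c!(1−ρ)²) = 0.34691
Wq = Lq/λ = 0.34691/57.1 = 0.006075 hr
W = Wq + 1/μ = 0.006075 + 0.02869 = 0.03476 hr

Final: 0.03476 hr


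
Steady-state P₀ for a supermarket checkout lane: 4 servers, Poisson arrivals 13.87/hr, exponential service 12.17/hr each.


a = λ/μ = 13.87/12.17 = 1.1397; ρ = a/c = 0.2849
Σ_{k=0}^{3} a^k/k! (terms k=0..3) = 1.00000 + 1.13969 + 0.64944 + 0.24672 = 3.03585
Tail: a^4/(4!(1−ρ)) = 1.68711/(24·0.7151) = 0.09831
P₀ = 1/(3.03585 + 0.09831) = 1/3.13416 = 0.319065

Final: 0.319065


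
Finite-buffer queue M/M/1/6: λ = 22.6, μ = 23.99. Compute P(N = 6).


ρ = λ/μ = 22.6/23.99 = 0.9421
P_K = (1−ρ)ρ^K/(1−ρ^(K+1)) = (0.05794·0.698987)/(1 − 0.658487)
= 0.040500/0.341513 = 0.118590

Final: 0.118590


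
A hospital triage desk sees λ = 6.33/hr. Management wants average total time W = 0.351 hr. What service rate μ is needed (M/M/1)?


W = 1/(μ−λ) ⇒ μ − λ = 1/W = 1/0.351 = 2.8490
μ = λ + 1/W = 6.33 + 2.8490 = 9.1790 per hr

Final: 9.1790 /hr


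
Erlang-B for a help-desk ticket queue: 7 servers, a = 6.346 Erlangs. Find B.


B(c,a) = (a^c/c!) / Σ_{k=0}^{c} a^k/k!
a^7/7! = 82.237507
Σ terms (k=0..7): 1.00000 + 6.34600 + 20.13586 + 42.59405 + 67.57546 + 85.76678 + 90.71266 + 82.23751 = 396.368319
B = 82.237507/396.368319 = 0.207477

Final: 0.207477


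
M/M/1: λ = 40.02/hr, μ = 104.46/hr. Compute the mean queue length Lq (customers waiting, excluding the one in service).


ρ = 40.02/104.46 = 0.3831
Lq = ρ²/(1−ρ) = 0.1468/0.6169 = 0.2379

Final: 0.2379


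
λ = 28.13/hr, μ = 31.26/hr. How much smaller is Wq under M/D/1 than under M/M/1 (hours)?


ρ = 28.13/31.26 = 0.8999
Wq(M/M/1) = ρ/(μ−λ) = 0.8999/3.13 = 0.28750 hr
Wq(M/D/1) = ρ/(2(μ−λ)) = 0.14375 hr
Savings = 0.28750 − 0.14375 = 0.14375 hr

Final: 0.14375 hr


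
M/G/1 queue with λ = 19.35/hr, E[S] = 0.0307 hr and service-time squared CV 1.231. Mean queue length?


ρ = λ·E[S] = 19.35·0.0307 = 0.5940
Lq = ρ²(1+C_s²)/(2(1−ρ)) = 0.3529·(1+1.231)/(2·0.4060)
= 0.3529·2.2310/0.8119 = 0.96968

Final: 0.96968


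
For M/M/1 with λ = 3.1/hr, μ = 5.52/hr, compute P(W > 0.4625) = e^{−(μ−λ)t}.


W ~ Exponential(μ−λ) for M/M/1.
μ − λ = 5.52 − 3.1 = 2.4200
P(W > t) = e^{−(μ−λ)t} = e^{−1.1192} = 0.326525

Final: 0.326525


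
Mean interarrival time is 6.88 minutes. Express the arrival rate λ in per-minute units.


λ = 1/(interarrival time) in consistent units.
1 minute = 1 min, so λ = 1/6.88 = 0.1453 per minute

Final: 0.1453 /min


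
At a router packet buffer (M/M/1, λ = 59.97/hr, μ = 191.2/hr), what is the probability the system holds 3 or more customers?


ρ = 59.97/191.2 = 0.3137
P(N ≥ n) = ρ^n = 0.3137^3 = 0.030856

Final: 0.030856


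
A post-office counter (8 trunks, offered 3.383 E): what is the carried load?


B(8,3.383) = 0.014561 (Erlang-B)
Carried load = a(1 − B) = 3.383·(1 − 0.014561) = 3.383·0.985439 = 3.3337 E

Final: 3.3337 Erlangs


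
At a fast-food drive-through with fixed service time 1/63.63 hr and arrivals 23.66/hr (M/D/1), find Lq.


ρ = 23.66/63.63 = 0.3718
M/D/1: Lq = ρ²/(2(1−ρ)) = 0.1383/(2·0.6282) = 0.11005

Final: 0.11005


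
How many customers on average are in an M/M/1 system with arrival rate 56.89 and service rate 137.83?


ρ = λ/μ = 56.89/137.83 = 0.4128
L = ρ/(1−ρ) = 0.4128/(1 − 0.4128) = 0.4128/0.5872 = 0.7029

Final: 0.7029


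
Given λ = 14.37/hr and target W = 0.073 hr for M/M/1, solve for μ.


W = 1/(μ−λ) ⇒ μ − λ = 1/W = 1/0.073 = 13.6986
μ = λ + 1/W = 14.37 + 13.6986 = 28.0686 per hr

Final: 28.0686 /hr


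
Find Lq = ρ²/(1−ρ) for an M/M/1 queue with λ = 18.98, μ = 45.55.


ρ = 18.98/45.55 = 0.4167
Lq = ρ²/(1−ρ) = 0.1736/0.5833 = 0.2977

Final: 0.2977


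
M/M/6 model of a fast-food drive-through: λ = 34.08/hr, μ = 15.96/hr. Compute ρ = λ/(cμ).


ρ = λ/(cμ) = 34.08/(6·15.96) = 34.08/95.76 = 0.3559

Final: 0.3559


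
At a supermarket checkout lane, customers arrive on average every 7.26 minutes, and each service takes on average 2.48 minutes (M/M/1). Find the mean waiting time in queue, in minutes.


λ = 60/7.26 = 8.2645 /hr
μ = 60/2.48 = 24.1935 /hr
ρ = λ/μ = 8.2645/24.1935 = 0.3416
Wq = ρ/(μ−λ) = 0.3416/(24.1935−8.2645) = 0.02144 hr
In minutes: 0.02144·60 = 1.287 min

Final: 1.287 min


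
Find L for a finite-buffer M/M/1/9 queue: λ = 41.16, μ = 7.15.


ρ = 41.16/7.15 = 5.7566
L = ρ[1 − (K+1)ρ^K + Kρ^(K+1)] / [(1−ρ)(1−ρ^(K+1))]
Numerator: 5.7566·(1 − 10·6942628.369236 + 9·39966235.479405) = 1670979926.625627
Denominator: (-4.7566)·(-39966234.479405) = 190105123.726511
L = 1670979926.625627/190105123.726511 = 8.7898

Final: 8.7898


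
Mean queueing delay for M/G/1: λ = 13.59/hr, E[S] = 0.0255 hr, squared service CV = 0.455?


ρ = λ·E[S] = 13.59·0.0255 = 0.3465
E[S²] = E[S]²(1+C_s²) = 0.0255²·(1+0.455) = 0.0009461
Wq = λ·E[S²]/(2(1−ρ)) = 13.59·0.0009461/(2·0.6535) = 0.009838 hr

Final: 0.009838 hr


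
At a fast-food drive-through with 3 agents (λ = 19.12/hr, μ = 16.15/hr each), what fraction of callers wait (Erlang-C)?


a = λ/μ = 1.1839; ρ = a/3 = 0.3946
P₀ = 0.299261 (from M/M/c formula)
C(c,a) = [a^c/(c!(1−ρ))]·P₀ = [1.65938/(6·0.6054)]·0.299261
= 0.45685·0.299261 = 0.136718

Final: 0.136718


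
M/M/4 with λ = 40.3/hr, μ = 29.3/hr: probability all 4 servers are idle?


a = λ/μ = 40.3/29.3 = 1.3754; ρ = a/c = 0.3439
Σ_{k=0}^{3} a^k/k! (terms k=0..3) = 1.00000 + 1.37543 + 0.94590 + 0.43367 = 3.75500
Tail: a^4/(4!(1−ρ)) = 3.57890/(24·0.6561) = 0.22727
P₀ = 1/(3.75500 + 0.22727) = 1/3.98227 = 0.251113

Final: 0.251113


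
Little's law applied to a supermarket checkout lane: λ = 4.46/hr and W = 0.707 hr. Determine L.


L = λW = 4.46·0.707 = 3.1532

Final: 3.1532


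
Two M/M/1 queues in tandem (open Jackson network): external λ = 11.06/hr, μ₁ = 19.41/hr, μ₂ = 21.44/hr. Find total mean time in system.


Each node sees arrival rate λ = 11.06/hr (tandem ⇒ throughput preserved).
W₁ = 1/(μ₁−λ) = 1/(19.41−11.06) = 0.11976 hr
W₂ = 1/(μ₂−λ) = 1/(21.44−11.06) = 0.09634 hr
W_total = W₁ + W₂ = 0.11976 + 0.09634 = 0.21610 hr

Final: 0.21610 hr


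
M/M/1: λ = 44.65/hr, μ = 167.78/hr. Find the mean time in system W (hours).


W = 1/(μ−λ) = 1/(167.78 − 44.65) = 1/123.13 = 0.008121 hr

Final: 0.008121 hr


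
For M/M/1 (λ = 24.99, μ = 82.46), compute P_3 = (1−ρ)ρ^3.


ρ = 24.99/82.46 = 0.3031
P_n = (1−ρ)·ρ^n = (1 − 0.3031)·0.3031^3 = 0.6969·0.027834 = 0.019398

Final: 0.019398


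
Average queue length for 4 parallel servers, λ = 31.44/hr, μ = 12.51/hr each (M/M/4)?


a = λ/μ = 2.5132; ρ = a/4 = 0.6283
P₀ = 0.072523
Lq = P₀·a^c·ρ / (c!·(1−ρ)²) = 0.072523·39.89339·0.6283/(24·0.13816)
= 0.54820

Final: 0.54820


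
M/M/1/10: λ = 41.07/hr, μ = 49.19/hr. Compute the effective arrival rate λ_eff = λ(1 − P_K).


ρ = 0.8349; P_K = (1−ρ)ρ^10/(1−ρ^11) = 0.031504
λ_eff = λ(1 − P_K) = 41.07·(1 − 0.031504) = 41.07·0.968496 = 39.7761 /hr

Final: 39.7761 /hr


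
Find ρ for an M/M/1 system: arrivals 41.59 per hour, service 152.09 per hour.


ρ = λ/μ = 41.59/152.09 = 0.2735

Final: 0.2735


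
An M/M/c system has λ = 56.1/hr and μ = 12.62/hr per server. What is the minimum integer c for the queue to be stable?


Stability requires cμ > λ ⇔ c > λ/μ.
λ/μ = 56.1/12.62 = 4.4453
Minimum integer c = ⌊4.4453⌋ + 1 = 5
Check: 5·12.62 = 63.10 > 56.1, while 4·12.62 = 50.48 ≤ 56.1

Final: 5 servers


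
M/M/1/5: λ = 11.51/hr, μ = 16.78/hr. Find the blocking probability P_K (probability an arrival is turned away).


ρ = λ/μ = 11.51/16.78 = 0.6859
P_K = (1−ρ)ρ^K/(1−ρ^(K+1)) = (0.3141·0.151851)/(1 − 0.104160)
= 0.047691/0.895840 = 0.053236

Final: 0.053236


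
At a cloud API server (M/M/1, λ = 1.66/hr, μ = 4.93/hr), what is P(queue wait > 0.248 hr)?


ρ = 1.66/4.93 = 0.3367
P(Wq > t) = ρ·e^{−(μ−λ)t} = 0.3367·e^{−0.8110}
= 0.3367·0.444431 = 0.149646

Final: 0.149646


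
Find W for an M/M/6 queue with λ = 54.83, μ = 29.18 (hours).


a = 1.8790; ρ = 0.3132; P₀ = 0.152584
Lq = P₀·a^c·ρ/(c!(1−ρ)²) = 0.006192
Wq = Lq/λ = 0.006192/54.83 = 0.0001129 hr
W = Wq + 1/μ = 0.0001129 + 0.03427 = 0.03438 hr

Final: 0.03438 hr


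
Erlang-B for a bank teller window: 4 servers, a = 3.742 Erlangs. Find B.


B(c,a) = (a^c/c!) / Σ_{k=0}^{c} a^k/k!
a^4/4! = 8.169658
Σ terms (k=0..4): 1.00000 + 3.74200 + 7.00128 + 8.73293 + 8.16966 = 28.645873
B = 8.169658/28.645873 = 0.285195

Final: 0.285195


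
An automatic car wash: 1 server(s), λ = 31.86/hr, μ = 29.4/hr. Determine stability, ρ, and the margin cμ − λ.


Total capacity cμ = 1·29.4 = 29.40/hr
ρ = λ/(cμ) = 31.86/29.40 = 1.0837
Stable ⇔ ρ < 1: NO
Spare capacity = cμ − λ = 29.40 − 31.86 = -2.46/hr

Final: ρ = 1.0837; unstable; margin = -2.46/hr


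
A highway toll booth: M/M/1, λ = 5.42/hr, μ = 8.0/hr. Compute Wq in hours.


ρ = 5.42/8.0 = 0.6775
Wq = ρ/(μ−λ) = 0.6775/(8.0 − 5.42) = 0.6775/2.58 = 0.2626 hr

Final: 0.2626 hr


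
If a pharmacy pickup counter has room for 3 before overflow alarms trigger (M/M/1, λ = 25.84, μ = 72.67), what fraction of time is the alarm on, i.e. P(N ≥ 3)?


ρ = 25.84/72.67 = 0.3556
P(N ≥ n) = ρ^n = 0.3556^3 = 0.044959

Final: 0.044959


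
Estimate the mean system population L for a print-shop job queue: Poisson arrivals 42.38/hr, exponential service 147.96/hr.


ρ = λ/μ = 42.38/147.96 = 0.2864
L = ρ/(1−ρ) = 0.2864/(1 − 0.2864) = 0.2864/0.7136 = 0.4014

Final: 0.4014


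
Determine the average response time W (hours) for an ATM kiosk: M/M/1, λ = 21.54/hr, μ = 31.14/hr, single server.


W = 1/(μ−λ) = 1/(31.14 − 21.54) = 1/9.60 = 0.1042 hr

Final: 0.1042 hr


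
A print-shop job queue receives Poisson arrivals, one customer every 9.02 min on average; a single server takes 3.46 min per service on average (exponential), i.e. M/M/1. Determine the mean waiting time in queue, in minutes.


λ = 60/9.02 = 6.6519 /hr
μ = 60/3.46 = 17.3410 /hr
ρ = λ/μ = 6.6519/17.3410 = 0.3836
Wq = ρ/(μ−λ) = 0.3836/(17.3410−6.6519) = 0.03589 hr
In minutes: 0.03589·60 = 2.153 min

Final: 2.153 min


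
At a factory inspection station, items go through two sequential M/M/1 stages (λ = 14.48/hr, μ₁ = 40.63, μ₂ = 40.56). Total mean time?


Each node sees arrival rate λ = 14.48/hr (tandem ⇒ throughput preserved).
W₁ = 1/(μ₁−λ) = 1/(40.63−14.48) = 0.03824 hr
W₂ = 1/(μ₂−λ) = 1/(40.56−14.48) = 0.03834 hr
W_total = W₁ + W₂ = 0.03824 + 0.03834 = 0.07658 hr

Final: 0.07658 hr


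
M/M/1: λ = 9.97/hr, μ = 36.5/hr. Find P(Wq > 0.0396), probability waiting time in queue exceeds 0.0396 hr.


ρ = 9.97/36.5 = 0.2732
P(Wq > t) = ρ·e^{−(μ−λ)t} = 0.2732·e^{−1.0506}
= 0.2732·0.349732 = 0.095530

Final: 0.095530


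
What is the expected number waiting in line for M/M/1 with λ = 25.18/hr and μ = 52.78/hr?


ρ = 25.18/52.78 = 0.4771
Lq = ρ²/(1−ρ) = 0.2276/0.5229 = 0.4352

Final: 0.4352


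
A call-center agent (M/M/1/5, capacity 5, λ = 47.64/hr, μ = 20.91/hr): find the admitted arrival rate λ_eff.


ρ = 2.2783; P_K = (1−ρ)ρ^5/(1−ρ^6) = 0.565124
λ_eff = λ(1 − P_K) = 47.64·(1 − 0.565124) = 47.64·0.434876 = 20.7175 /hr

Final: 20.7175 /hr


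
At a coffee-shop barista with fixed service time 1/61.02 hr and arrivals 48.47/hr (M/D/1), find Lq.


ρ = 48.47/61.02 = 0.7943
M/D/1: Lq = ρ²/(2(1−ρ)) = 0.6310/(2·0.2057) = 1.53391

Final: 1.53391


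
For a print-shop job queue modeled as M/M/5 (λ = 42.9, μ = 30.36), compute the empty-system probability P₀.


a = λ/μ = 42.9/30.36 = 1.4130; ρ = a/c = 0.2826
Σ_{k=0}^{4} a^k/k! (terms k=0..4) = 1.00000 + 1.41304 + 0.99835 + 0.47024 + 0.16612 = 4.04774
Tail: a^5/(5!(1−ρ)) = 5.63349/(120·0.7174) = 0.06544
P₀ = 1/(4.04774 + 0.06544) = 1/4.11318 = 0.243121

Final: 0.243121


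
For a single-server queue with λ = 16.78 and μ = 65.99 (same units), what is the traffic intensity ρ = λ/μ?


ρ = λ/μ = 16.78/65.99 = 0.2543

Final: 0.2543


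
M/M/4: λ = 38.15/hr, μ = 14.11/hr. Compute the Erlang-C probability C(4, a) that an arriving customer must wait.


a = λ/μ = 2.7038; ρ = a/4 = 0.6759
P₀ = 0.057064 (from M/M/c formula)
C(c,a) = [a^c/(c!(1−ρ))]·P₀ = [53.44045/(24·0.3241)]·0.057064
= 6.87119·0.057064 = 0.392095

Final: 0.392095


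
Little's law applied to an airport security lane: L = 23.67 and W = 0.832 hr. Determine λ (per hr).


λ = L/W = 23.67/0.832 = 28.4495 /hr

Final: 28.4495 /hr


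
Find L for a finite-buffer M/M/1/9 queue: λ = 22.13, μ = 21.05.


ρ = 22.13/21.05 = 1.0513
L = ρ[1 − (K+1)ρ^K + Kρ^(K+1)] / [(1−ρ)(1−ρ^(K+1))]
Numerator: 1.0513·(1 − 10·1.568786 + 9·1.649275) = 0.163597
Denominator: (-0.05131)·(-0.649275) = 0.033312
L = 0.163597/0.033312 = 4.9110

Final: 4.9110


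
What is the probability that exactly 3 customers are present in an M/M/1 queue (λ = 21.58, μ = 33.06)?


ρ = 21.58/33.06 = 0.6528
P_n = (1−ρ)·ρ^n = (1 − 0.6528)·0.6528^3 = 0.3472·0.278129 = 0.096579

Final: 0.096579


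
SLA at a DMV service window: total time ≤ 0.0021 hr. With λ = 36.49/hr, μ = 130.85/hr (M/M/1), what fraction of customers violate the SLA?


W ~ Exponential(μ−λ) for M/M/1.
μ − λ = 130.85 − 36.49 = 94.3600
P(W > t) = e^{−(μ−λ)t} = e^{−0.1982} = 0.820242

Final: 0.820242


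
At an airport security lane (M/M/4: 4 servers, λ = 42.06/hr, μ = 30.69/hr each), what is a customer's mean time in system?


a = 1.3705; ρ = 0.3426; P₀ = 0.252386
Lq = P₀·a^c·ρ/(c!(1−ρ)²) = 0.02941
Wq = Lq/λ = 0.02941/42.06 = 0.0006993 hr
W = Wq + 1/μ = 0.0006993 + 0.03258 = 0.03328 hr

Final: 0.03328 hr


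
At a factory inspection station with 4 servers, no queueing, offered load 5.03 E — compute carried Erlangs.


B(4,5.03) = 0.400706 (Erlang-B)
Carried load = a(1 − B) = 5.03·(1 − 0.400706) = 5.03·0.599294 = 3.0145 E

Final: 3.0145 Erlangs


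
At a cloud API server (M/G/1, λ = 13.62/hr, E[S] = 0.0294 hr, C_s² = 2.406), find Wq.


ρ = λ·E[S] = 13.62·0.0294 = 0.4004
E[S²] = E[S]²(1+C_s²) = 0.0294²·(1+2.406) = 0.002944
Wq = λ·E[S²]/(2(1−ρ)) = 13.62·0.002944/(2·0.5996) = 0.03344 hr

Final: 0.03344 hr


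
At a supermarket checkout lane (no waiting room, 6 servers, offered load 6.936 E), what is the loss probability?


B(c,a) = (a^c/c!) / Σ_{k=0}^{c} a^k/k!
a^6/6! = 154.640060
Σ terms (k=0..6): 1.00000 + 6.93600 + 24.05405 + 55.61296 + 96.43287 + 133.77168 + 154.64006 = 472.447617
B = 154.640060/472.447617 = 0.327317

Final: 0.327317


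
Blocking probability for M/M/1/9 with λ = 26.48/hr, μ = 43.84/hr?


ρ = λ/μ = 26.48/43.84 = 0.6040
P_K = (1−ρ)ρ^K/(1−ρ^(K+1)) = (0.3960·0.010701)/(1 − 0.006464)
= 0.004237/0.993536 = 0.004265

Final: 0.004265


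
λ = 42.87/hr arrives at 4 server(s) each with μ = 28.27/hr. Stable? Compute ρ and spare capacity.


Total capacity cμ = 4·28.27 = 113.08/hr
ρ = λ/(cμ) = 42.87/113.08 = 0.3791
Stable ⇔ ρ < 1: YES
Spare capacity = cμ − λ = 113.08 − 42.87 = 70.21/hr

Final: ρ = 0.3791; stable; margin = 70.21/hr


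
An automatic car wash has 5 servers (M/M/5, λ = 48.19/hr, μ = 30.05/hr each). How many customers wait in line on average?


a = λ/μ = 1.6037; ρ = a/5 = 0.3207
P₀ = 0.200699
Lq = P₀·a^c·ρ / (c!·(1−ρ)²) = 0.200699·10.60626·0.3207/(120·0.46140)
= 0.01233

Final: 0.01233


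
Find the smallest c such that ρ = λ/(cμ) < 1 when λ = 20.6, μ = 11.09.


Stability requires cμ > λ ⇔ c > λ/μ.
λ/μ = 20.6/11.09 = 1.8575
Minimum integer c = ⌊1.8575⌋ + 1 = 2
Check: 2·11.09 = 22.18 > 20.6, while 1·11.09 = 11.09 ≤ 20.6

Final: 2 servers


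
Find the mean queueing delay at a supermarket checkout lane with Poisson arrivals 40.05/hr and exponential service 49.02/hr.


ρ = 40.05/49.02 = 0.8170
Wq = ρ/(μ−λ) = 0.8170/(49.02 − 40.05) = 0.8170/8.97 = 0.09108 hr

Final: 0.09108 hr


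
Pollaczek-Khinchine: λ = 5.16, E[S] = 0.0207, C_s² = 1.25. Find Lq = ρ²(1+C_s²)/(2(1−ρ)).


ρ = λ·E[S] = 5.16·0.0207 = 0.1068
Lq = ρ²(1+C_s²)/(2(1−ρ)) = 0.01141·(1+1.25)/(2·0.8932)
= 0.01141·2.2500/1.7864 = 0.01437

Final: 0.01437


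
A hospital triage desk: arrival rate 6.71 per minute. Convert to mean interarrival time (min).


Mean interarrival time = 1/λ = 1/6.71 minute = 0.14903 minute
In minutes: 0.14903 × 1 = 0.1490 min

Final: 0.1490 min


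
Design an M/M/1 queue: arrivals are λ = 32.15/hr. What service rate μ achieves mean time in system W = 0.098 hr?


W = 1/(μ−λ) ⇒ μ − λ = 1/W = 1/0.098 = 10.2041
μ = λ + 1/W = 32.15 + 10.2041 = 42.3541 per hr

Final: 42.3541 /hr


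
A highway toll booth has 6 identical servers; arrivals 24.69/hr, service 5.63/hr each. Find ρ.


ρ = λ/(cμ) = 24.69/(6·5.63) = 24.69/33.78 = 0.7309

Final: 0.7309


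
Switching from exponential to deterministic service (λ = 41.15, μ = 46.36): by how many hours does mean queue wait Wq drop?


ρ = 41.15/46.36 = 0.8876
Wq(M/M/1) = ρ/(μ−λ) = 0.8876/5.21 = 0.17037 hr
Wq(M/D/1) = ρ/(2(μ−λ)) = 0.08518 hr
Savings = 0.17037 − 0.08518 = 0.08518 hr

Final: 0.08518 hr


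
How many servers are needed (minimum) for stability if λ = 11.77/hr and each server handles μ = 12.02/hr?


Stability requires cμ > λ ⇔ c > λ/μ.
λ/μ = 11.77/12.02 = 0.9792
Minimum integer c = ⌊0.9792⌋ + 1 = 1
Check: 1·12.02 = 12.02 > 11.77, while 0·12.02 = 0.00 ≤ 11.77

Final: 1 servers


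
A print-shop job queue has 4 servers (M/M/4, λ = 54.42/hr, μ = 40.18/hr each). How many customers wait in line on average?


a = λ/μ = 1.3544; ρ = a/4 = 0.3386
P₀ = 0.256562
Lq = P₀·a^c·ρ / (c!·(1−ρ)²) = 0.256562·3.36507·0.3386/(24·0.43745)
= 0.02784

Final: 0.02784


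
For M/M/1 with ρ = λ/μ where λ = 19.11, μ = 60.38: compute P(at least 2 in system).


ρ = 19.11/60.38 = 0.3165
P(N ≥ n) = ρ^n = 0.3165^2 = 0.100169

Final: 0.100169


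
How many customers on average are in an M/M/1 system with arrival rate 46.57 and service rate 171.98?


ρ = λ/μ = 46.57/171.98 = 0.2708
L = ρ/(1−ρ) = 0.2708/(1 − 0.2708) = 0.2708/0.7292 = 0.3713

Final: 0.3713


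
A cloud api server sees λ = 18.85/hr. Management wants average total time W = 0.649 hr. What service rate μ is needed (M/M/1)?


W = 1/(μ−λ) ⇒ μ − λ = 1/W = 1/0.649 = 1.5408
μ = λ + 1/W = 18.85 + 1.5408 = 20.3908 per hr

Final: 20.3908 /hr


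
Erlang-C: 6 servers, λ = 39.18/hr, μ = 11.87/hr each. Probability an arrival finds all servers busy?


a = λ/μ = 3.3008; ρ = a/6 = 0.5501
P₀ = 0.035784 (from M/M/c formula)
C(c,a) = [a^c/(c!(1−ρ))]·P₀ = [1293.24937/(720·0.4499)]·0.035784
= 3.99263·0.035784 = 0.142872

Final: 0.142872


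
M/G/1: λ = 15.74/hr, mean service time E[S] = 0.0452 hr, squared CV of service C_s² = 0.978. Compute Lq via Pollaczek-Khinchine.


ρ = λ·E[S] = 15.74·0.0452 = 0.7114
Lq = ρ²(1+C_s²)/(2(1−ρ)) = 0.5062·(1+0.978)/(2·0.2886)
= 0.5062·1.9780/0.5771 = 1.73484

Final: 1.73484


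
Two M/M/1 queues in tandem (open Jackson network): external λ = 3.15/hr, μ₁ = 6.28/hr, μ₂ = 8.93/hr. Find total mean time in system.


Each node sees arrival rate λ = 3.15/hr (tandem ⇒ throughput preserved).
W₁ = 1/(μ₁−λ) = 1/(6.28−3.15) = 0.31949 hr
W₂ = 1/(μ₂−λ) = 1/(8.93−3.15) = 0.17301 hr
W_total = W₁ + W₂ = 0.31949 + 0.17301 = 0.49250 hr

Final: 0.49250 hr


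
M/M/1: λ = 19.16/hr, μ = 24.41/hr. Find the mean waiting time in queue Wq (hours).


ρ = 19.16/24.41 = 0.7849
Wq = ρ/(μ−λ) = 0.7849/(24.41 − 19.16) = 0.7849/5.25 = 0.1495 hr

Final: 0.1495 hr


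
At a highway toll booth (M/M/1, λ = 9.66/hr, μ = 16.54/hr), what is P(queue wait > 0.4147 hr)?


ρ = 9.66/16.54 = 0.5840
P(Wq > t) = ρ·e^{−(μ−λ)t} = 0.5840·e^{−2.8531}
= 0.5840·0.057663 = 0.033678

Final: 0.033678


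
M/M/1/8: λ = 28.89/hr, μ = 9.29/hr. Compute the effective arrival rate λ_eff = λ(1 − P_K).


ρ = 3.1098; P_K = (1−ρ)ρ^8/(1−ρ^9) = 0.678460
λ_eff = λ(1 − P_K) = 28.89·(1 − 0.678460) = 28.89·0.321540 = 9.2893 /hr

Final: 9.2893 /hr


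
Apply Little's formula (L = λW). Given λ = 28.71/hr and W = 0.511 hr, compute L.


L = λW = 28.71·0.511 = 14.6708

Final: 14.6708


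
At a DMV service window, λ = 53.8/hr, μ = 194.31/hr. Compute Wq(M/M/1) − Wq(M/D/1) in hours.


ρ = 53.8/194.31 = 0.2769
Wq(M/M/1) = ρ/(μ−λ) = 0.2769/140.51 = 0.001971 hr
Wq(M/D/1) = ρ/(2(μ−λ)) = 0.0009853 hr
Savings = 0.001971 − 0.0009853 = 0.0009853 hr

Final: 0.0009853 hr


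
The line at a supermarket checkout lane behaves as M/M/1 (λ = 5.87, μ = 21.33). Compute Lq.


ρ = 5.87/21.33 = 0.2752
Lq = ρ²/(1−ρ) = 0.07573/0.7248 = 0.1045

Final: 0.1045


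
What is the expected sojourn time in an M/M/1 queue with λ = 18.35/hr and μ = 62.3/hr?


W = 1/(μ−λ) = 1/(62.3 − 18.35) = 1/43.95 = 0.02275 hr

Final: 0.02275 hr


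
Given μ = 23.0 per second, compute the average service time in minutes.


Mean service time = 1/μ = 1/23.0 second = 0.04348 second
In minutes: 0.04348 × 0.0166667 = 0.0007246 min

Final: 0.0007246 min


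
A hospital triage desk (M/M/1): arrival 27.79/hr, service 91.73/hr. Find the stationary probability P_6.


ρ = 27.79/91.73 = 0.3030
P_n = (1−ρ)·ρ^n = (1 − 0.3030)·0.3030^6 = 0.6970·0.0007731 = 0.0005389

Final: 0.0005389


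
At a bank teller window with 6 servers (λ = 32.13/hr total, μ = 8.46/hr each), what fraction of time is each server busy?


ρ = λ/(cμ) = 32.13/(6·8.46) = 32.13/50.76 = 0.6330

Final: 0.6330


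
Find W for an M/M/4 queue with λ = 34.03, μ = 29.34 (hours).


a = 1.1599; ρ = 0.2900; P₀ = 0.312625
Lq = P₀·a^c·ρ/(c!(1−ρ)²) = 0.01356
Wq = Lq/λ = 0.01356/34.03 = 0.0003984 hr
W = Wq + 1/μ = 0.0003984 + 0.03408 = 0.03448 hr

Final: 0.03448 hr


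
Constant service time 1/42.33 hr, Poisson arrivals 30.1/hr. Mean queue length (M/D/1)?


ρ = 30.1/42.33 = 0.7111
M/D/1: Lq = ρ²/(2(1−ρ)) = 0.5056/(2·0.2889) = 0.87504

Final: 0.87504


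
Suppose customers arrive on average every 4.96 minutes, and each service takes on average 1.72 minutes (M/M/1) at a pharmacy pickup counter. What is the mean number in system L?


λ = 60/4.96 = 12.0968 /hr
μ = 60/1.72 = 34.8837 /hr
ρ = λ/μ = 12.0968/34.8837 = 0.3468
L = ρ/(1−ρ) = 0.3468/0.6532 = 0.5309

Final: 0.5309


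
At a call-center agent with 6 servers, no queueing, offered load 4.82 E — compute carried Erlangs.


B(6,4.82) = 0.178288 (Erlang-B)
Carried load = a(1 − B) = 4.82·(1 − 0.178288) = 4.82·0.821712 = 3.9606 E

Final: 3.9606 Erlangs


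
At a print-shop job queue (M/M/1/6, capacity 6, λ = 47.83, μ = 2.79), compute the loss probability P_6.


ρ = λ/μ = 47.83/2.79 = 17.1434
P_K = (1−ρ)ρ^K/(1−ρ^(K+1)) = (-16.1434·25384994.029194)/(1 − 435184324.163561)
= -409799330.134367/-435184323.163561 = 0.941668

Final: 0.941668


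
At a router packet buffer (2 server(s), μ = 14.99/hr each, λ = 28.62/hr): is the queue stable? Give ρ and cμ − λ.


Total capacity cμ = 2·14.99 = 29.98/hr
ρ = λ/(cμ) = 28.62/29.98 = 0.9546
Stable ⇔ ρ < 1: YES
Spare capacity = cμ − λ = 29.98 − 28.62 = 1.36/hr

Final: ρ = 0.9546; stable; margin = 1.36/hr


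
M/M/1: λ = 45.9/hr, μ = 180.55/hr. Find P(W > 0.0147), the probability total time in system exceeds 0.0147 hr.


W ~ Exponential(μ−λ) for M/M/1.
μ − λ = 180.55 − 45.9 = 134.6500
P(W > t) = e^{−(μ−λ)t} = e^{−1.9794} = 0.138158

Final: 0.138158


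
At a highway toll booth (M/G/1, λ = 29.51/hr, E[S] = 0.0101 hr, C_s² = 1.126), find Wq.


ρ = λ·E[S] = 29.51·0.0101 = 0.2981
E[S²] = E[S]²(1+C_s²) = 0.0101²·(1+1.126) = 0.0002169
Wq = λ·E[S²]/(2(1−ρ)) = 29.51·0.0002169/(2·0.7019) = 0.004559 hr

Final: 0.004559 hr


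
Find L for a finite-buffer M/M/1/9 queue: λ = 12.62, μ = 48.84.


ρ = 12.62/48.84 = 0.2584
L = ρ[1 − (K+1)ρ^K + Kρ^(K+1)] / [(1−ρ)(1−ρ^(K+1))]
Numerator: 0.2584·(1 − 10·0.000005135 + 9·0.000001327) = 0.258385
Denominator: (0.7416)·(0.999999) = 0.741604
L = 0.258385/0.741604 = 0.3484

Final: 0.3484


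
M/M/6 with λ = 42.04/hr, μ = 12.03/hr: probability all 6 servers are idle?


a = λ/μ = 42.04/12.03 = 3.4946; ρ = a/c = 0.5824
Σ_{k=0}^{5} a^k/k! (terms k=0..5) = 1.00000 + 3.49460 + 6.10610 + 7.11279 + 6.21408 + 4.34314 = 28.27072
Tail: a^6/(6!(1−ρ)) = 1821.30416/(720·0.4176) = 6.05792
P₀ = 1/(28.27072 + 6.05792) = 1/34.32864 = 0.029130

Final: 0.029130


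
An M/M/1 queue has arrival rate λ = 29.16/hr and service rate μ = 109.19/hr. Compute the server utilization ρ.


ρ = λ/μ = 29.16/109.19 = 0.2671

Final: 0.2671


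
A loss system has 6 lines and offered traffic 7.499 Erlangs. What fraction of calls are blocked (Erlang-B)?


B(c,a) = (a^c/c!) / Σ_{k=0}^{c} a^k/k!
a^6/6! = 246.994695
Σ terms (k=0..6): 1.00000 + 7.49900 + 28.11750 + 70.28438 + 131.76564 + 197.62211 + 246.99469 = 683.283319
B = 246.994695/683.283319 = 0.361482

Final: 0.361482


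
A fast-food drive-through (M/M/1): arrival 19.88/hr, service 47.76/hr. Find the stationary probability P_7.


ρ = 19.88/47.76 = 0.4162
P_n = (1−ρ)·ρ^n = (1 − 0.4162)·0.4162^7 = 0.5838·0.002165 = 0.001264

Final: 0.001264


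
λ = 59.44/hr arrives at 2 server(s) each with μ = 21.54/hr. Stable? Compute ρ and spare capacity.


Total capacity cμ = 2·21.54 = 43.08/hr
ρ = λ/(cμ) = 59.44/43.08 = 1.3798
Stable ⇔ ρ < 1: NO
Spare capacity = cμ − λ = 43.08 − 59.44 = -16.36/hr

Final: ρ = 1.3798; unstable; margin = -16.36/hr


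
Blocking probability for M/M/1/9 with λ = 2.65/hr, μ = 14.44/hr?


ρ = λ/μ = 2.65/14.44 = 0.1835
P_K = (1−ρ)ρ^K/(1−ρ^(K+1)) = (0.8165·0.0000002361)/(1 − 0.00000004333)
= 0.0000001928/1.000000 = 0.0000001928

Final: 0.0000001928


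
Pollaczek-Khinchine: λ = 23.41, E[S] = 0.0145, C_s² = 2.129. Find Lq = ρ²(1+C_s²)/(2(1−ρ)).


ρ = λ·E[S] = 23.41·0.0145 = 0.3394
Lq = ρ²(1+C_s²)/(2(1−ρ)) = 0.1152·(1+2.129)/(2·0.6606)
= 0.1152·3.1290/1.3211 = 0.27290

Final: 0.27290
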